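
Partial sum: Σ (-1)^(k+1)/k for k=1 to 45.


S = 1 - 1/2 + 1/3 - 1/4 + 1/5 - 1/6 + 1/7 - 1/8 ± ...
= 0.7041
(Full series converges to +ln(2) ≈ +0.6931)

S_45 = 0.7041


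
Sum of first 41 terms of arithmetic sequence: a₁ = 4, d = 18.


aₙ = 4 + (41-1)×18 = 724
Sₙ = n(a₁+aₙ)/2 = 41×(4+724)/2
= 41×728/2 = 14924

S_41 = 14924


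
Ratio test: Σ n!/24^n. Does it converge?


aₙ = n!/24^n
a_{n+1}/aₙ = (n+1)!/24^(n+1) × 24^n/n!
= (n+1)/24
L = lim(n→∞) (n+1)/24 = ∞
L > 1 → series DIVERGES

Diverges (ratio test: L = ∞ > 1)


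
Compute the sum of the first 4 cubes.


n(n+1)/2 = 4×5/2 = 10
Σk³ = 10² = 100

Σk³ = 100


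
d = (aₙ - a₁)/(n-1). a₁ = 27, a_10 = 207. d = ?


d = (aₙ - a₁)/(n-1)
= (207 - 27)/(10-1)
= 180/9 = 20

d = 20


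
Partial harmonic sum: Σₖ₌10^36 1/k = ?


Σₖ₌10^36 1/k = 1/10 + 1/11 + 1/12 + ... + 1/36
= 2523481985527/1875370816800
≈ 1.3456

Sum = 2523481985527/1875370816800 ≈ 1.3456


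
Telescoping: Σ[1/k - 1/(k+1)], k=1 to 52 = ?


Telescoping: adjacent terms cancel.
= 1/1 - 1/53
= 1 - 1/53 = 52/53

Sum = 52/53


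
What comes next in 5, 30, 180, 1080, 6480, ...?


Pattern: geometric (r=6)
Terms: 5, 30, 180, 1080, 6480
Next term = 38880

Next term = 38880


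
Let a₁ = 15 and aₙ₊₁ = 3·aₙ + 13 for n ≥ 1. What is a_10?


Computing step by step:
a_1 = 15
a_2 = 58
a_3 = 187
a_4 = 574
a_5 = 1735
a_6 = 5218
a_7 = 15667
a_8 = 47014
a_9 = 141055
a_10 = 423178


a_10 = 423178


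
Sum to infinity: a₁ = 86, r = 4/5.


S∞ = a₁/(1-r) = 86/(1 - 4/5)
= 86/(1/5)
= 430

S∞ = 430


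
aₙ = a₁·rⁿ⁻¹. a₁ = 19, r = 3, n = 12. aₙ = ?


aₙ = a₁·r^(n-1)
= 19×3^11
= 19×177147
= 3365793

a_12 = 3365793


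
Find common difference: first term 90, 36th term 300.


d = (aₙ - a₁)/(n-1)
= (300 - 90)/(36-1)
= 210/35 = 6

d = 6


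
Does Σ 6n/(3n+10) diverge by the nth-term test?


lim(n→∞) 6n/(3n+10) = 6/3 = 2  (divide numerator and denominator by n)
lim aₙ = 2 ≠ 0 → series DIVERGES

Diverges (lim aₙ = 2 ≠ 0)


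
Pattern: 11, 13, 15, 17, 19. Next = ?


Pattern: arithmetic (d=2)
Terms: 11, 13, 15, 17, 19
Next term = 21

Next term = 21


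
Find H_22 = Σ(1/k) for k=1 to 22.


H_22 = 1/1 + 1/2 + 1/3 + ... + 1/22
= 19093197/5173168
≈ 3.6908

H_22 = 19093197/5173168 ≈ 3.6908


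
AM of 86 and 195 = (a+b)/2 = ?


AM = (86 + 195)/2 = 281/2 = 140.5

AM = 140.5


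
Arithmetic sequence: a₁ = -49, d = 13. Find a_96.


aₙ = a₁ + (n-1)d
= -49 + (96-1)×13
= -49 + 1235
= 1186

a_96 = 1186


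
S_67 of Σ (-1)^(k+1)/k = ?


S = 1 - 1/2 + 1/3 - 1/4 + 1/5 - 1/6 + 1/7 - 1/8 ± ...
= 0.7006
(Full series converges to +ln(2) ≈ +0.6931)

S_67 = 0.7006


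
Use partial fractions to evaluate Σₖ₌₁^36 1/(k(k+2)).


1/(k(k+2)) = (1/2)·(1/k - 1/(k+2)) (partial fractions)
Telescoping: Σ = (1/2)·(1 + 1/2 - 1/37 - 1/38) = 1017/1406

Sum = 1017/1406


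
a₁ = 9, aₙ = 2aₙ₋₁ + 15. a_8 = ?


Computing step by step:
a_1 = 9
a_2 = 33
a_3 = 81
a_4 = 177
a_5 = 369
a_6 = 753
a_7 = 1521
a_8 = 3057


a_8 = 3057


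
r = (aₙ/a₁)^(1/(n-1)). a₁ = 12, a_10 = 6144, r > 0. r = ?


r^(n-1) = aₙ/a₁
r^9 = 6144/12 = 512
r = 512^(1/9)
= 2

r = 2


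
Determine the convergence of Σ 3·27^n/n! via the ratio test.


aₙ = 3·27^n/n!
a_{n+1}/aₙ = 27^(n+1)/(n+1)! × n!/27^n  (constant 3 cancels)
= 27/(n+1)
L = lim(n→∞) 27/(n+1) = 0
L < 1 → series CONVERGES

Converges (ratio test: L = 0 < 1)


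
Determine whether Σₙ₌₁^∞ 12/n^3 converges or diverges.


p-series test: Σ c/n^p converges if p > 1, diverges if p ≤ 1 (constant c > 0 doesn't affect convergence).
p = 3
3 > 1 → CONVERGES

Converges (p = 3 > 1)


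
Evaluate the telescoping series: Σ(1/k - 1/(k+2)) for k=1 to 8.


Telescoping with gap 2: two head and two tail terms survive.
= (1 + 1/2) - (1/9 + 1/10)
= 3/2 - 1/9 - 1/10 = 58/45

Sum = 58/45


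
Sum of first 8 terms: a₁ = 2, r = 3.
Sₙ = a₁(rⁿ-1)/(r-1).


Sₙ = 2×(3^8 - 1)/(3 - 1)
= 2×(6561 - 1)/2
= 2×6560/2
= 6560

S_8 = 6560


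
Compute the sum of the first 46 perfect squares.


n = 46
n(n+1)(2n+1)/6 = 46×47×93/6
= 201066/6 = 33511

Σk² = 33511


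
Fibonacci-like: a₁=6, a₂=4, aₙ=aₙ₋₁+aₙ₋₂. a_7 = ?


Computing iteratively: 6, 4, 10, 14, 24, 38, 62
a_7 = 62

a_7 = 62


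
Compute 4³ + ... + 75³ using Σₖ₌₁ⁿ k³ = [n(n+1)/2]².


Σₖ₌4^75 k³ = [75·76/2]² − [3·4/2]²
= 8122500 − 36 = 8122464

Σk³ = 8122464


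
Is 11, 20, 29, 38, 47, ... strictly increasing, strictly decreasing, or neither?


Differences: 9, 9, 9, 9
All differences > 0 → strictly INCREASING

Monotonically increasing


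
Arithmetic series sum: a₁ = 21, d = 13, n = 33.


aₙ = 21 + (33-1)×13 = 437
Sₙ = n(a₁+aₙ)/2 = 33×(21+437)/2
= 33×458/2 = 7557

S_33 = 7557


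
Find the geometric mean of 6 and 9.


GM = √(6×9) = √54 = 7.3485

GM = 7.3485


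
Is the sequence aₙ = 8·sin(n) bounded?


For all n, -1 ≤ sin(n) ≤ 1, so -8 ≤ 8·sin(n) ≤ 8
Lower bound: -8, Upper bound: 8
The sequence IS bounded

Bounded (-8 ≤ aₙ ≤ 8)


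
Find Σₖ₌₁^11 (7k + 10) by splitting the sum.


Σ(7k+10) = 7·Σk + 10·n
= 7·66 + 10·11
= 462 + 110 = 572

Σ = 572


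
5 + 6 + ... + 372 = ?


Σₖ₌5^372 k = Σₖ₌₁^372 k − Σₖ₌₁^4 k
= 372·373/2 − 4·5/2
= 69378 − 10 = 69368

Σk = 69368


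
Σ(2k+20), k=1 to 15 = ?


Σ(2k+20) = 2·Σk + 20·n
= 2·120 + 20·15
= 240 + 300 = 540

Σ = 540


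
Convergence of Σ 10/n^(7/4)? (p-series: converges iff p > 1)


p-series test: Σ c/n^p converges if p > 1, diverges if p ≤ 1 (constant c > 0 doesn't affect convergence).
p = 7/4
7/4 > 1 → CONVERGES

Converges (p = 7/4 > 1)


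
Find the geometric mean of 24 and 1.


GM = √(24×1) = √24 = 4.899

GM = 4.899


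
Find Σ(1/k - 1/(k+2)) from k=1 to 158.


Telescoping with gap 2: two head and two tail terms survive.
= (1 + 1/2) - (1/159 + 1/160)
= 3/2 - 1/159 - 1/160 = 37841/25440

Sum = 37841/25440


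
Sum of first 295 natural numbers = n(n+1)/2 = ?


n(n+1)/2 = 295×296/2 = 87320/2 = 43660

Σk = 43660


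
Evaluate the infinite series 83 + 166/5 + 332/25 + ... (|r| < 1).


S∞ = a₁/(1-r) = 83/(1 - 2/5)
= 83/(3/5)
= 415/3

S∞ = 415/3


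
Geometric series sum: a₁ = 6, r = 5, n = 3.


Sₙ = 6×(5^3 - 1)/(5 - 1)
= 6×(125 - 1)/4
= 6×124/4
= 186

S_3 = 186


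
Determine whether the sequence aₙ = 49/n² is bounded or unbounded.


a₁ = 49, a₂ = 49/4, a₃ = 49/9, ...
0 < aₙ ≤ 49 for all n ≥ 1
The sequence IS bounded

Bounded (0 < aₙ ≤ 49)


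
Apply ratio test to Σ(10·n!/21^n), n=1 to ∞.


aₙ = 10·n!/21^n
a_{n+1}/aₙ = (n+1)!/21^(n+1) × 21^n/n!  (constant 10 cancels)
= (n+1)/21
L = lim(n→∞) (n+1)/21 = ∞
L > 1 → series DIVERGES

Diverges (ratio test: L = ∞ > 1)


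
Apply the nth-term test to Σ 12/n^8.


lim(n→∞) 12/n^8 = 0
lim aₙ = 0 → nth-term test is INCONCLUSIVE
(Need other tests; this is actually a convergent p-series with p=8 > 1)

Inconclusive (lim aₙ = 0; need another test)


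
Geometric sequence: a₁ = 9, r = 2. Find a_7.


aₙ = a₁·r^(n-1)
= 9×2^6
= 9×64
= 576

a_7 = 576


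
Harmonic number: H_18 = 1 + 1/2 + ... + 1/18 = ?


H_18 = 1/1 + 1/2 + 1/3 + ... + 1/18
= 14274301/4084080
≈ 3.4951

H_18 = 14274301/4084080 ≈ 3.4951


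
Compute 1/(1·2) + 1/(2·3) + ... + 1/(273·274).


1/(k(k+1)) = 1/k - 1/(k+1) (partial fractions)
Telescoping: Σ = 1 - 1/274 = 273/274

Sum = 273/274


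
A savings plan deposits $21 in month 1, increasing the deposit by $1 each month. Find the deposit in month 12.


aₙ = a₁ + (n-1)d
= 21 + (12-1)×1
= 21 + 11
= 32

a_12 = 32


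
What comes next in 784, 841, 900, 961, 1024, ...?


Pattern: perfect squares: n²
Terms: 784, 841, 900, 961, 1024
Next term = 1089

Next term = 1089


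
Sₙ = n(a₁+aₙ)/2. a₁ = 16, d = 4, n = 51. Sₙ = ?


aₙ = 16 + (51-1)×4 = 216
Sₙ = n(a₁+aₙ)/2 = 51×(16+216)/2
= 51×232/2 = 5916

S_51 = 5916


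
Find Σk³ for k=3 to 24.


Σₖ₌3^24 k³ = [24·25/2]² − [2·3/2]²
= 90000 − 9 = 89991

Σk³ = 89991


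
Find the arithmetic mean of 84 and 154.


AM = (84 + 154)/2 = 238/2 = 119

AM = 119


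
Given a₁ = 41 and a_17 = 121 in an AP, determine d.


d = (aₙ - a₁)/(n-1)
= (121 - 41)/(17-1)
= 80/16 = 5

d = 5


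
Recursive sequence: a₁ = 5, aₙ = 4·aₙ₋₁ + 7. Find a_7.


Computing step by step:
a_1 = 5
a_2 = 27
a_3 = 115
a_4 = 467
a_5 = 1875
a_6 = 7507
a_7 = 30035


a_7 = 30035


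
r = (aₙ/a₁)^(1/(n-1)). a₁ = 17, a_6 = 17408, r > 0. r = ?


r^(n-1) = aₙ/a₁
r^5 = 17408/17 = 1024
r = 1024^(1/5)
= 4

r = 4


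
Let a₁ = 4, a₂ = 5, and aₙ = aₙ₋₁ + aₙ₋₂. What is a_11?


Computing iteratively: 4, 5, 9, 14, 23, 37, 60, 97, 157, 254, 411
a_11 = 411

a_11 = 411


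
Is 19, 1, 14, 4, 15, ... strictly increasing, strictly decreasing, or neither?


Differences: -18, 13, -10, 11
Difference at position 2 is +13 (> 0) but position 1 is -18 (< 0) — sequence both rises and falls
→ NOT monotonic

Not monotonic


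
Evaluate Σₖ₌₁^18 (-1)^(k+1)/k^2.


S = 1 - 1/4 + 1/9 - 1/16 + 1/25 - 1/36 + 1/49 - 1/64 ± ...
= 0.821
(Full series converges to +π²/12 ≈ +0.8225)

S_18 = 0.821


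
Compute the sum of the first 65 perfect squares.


n = 65
n(n+1)(2n+1)/6 = 65×66×131/6
= 561990/6 = 93665

Σk² = 93665


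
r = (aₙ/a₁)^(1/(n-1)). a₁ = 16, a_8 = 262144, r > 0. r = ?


r^(n-1) = aₙ/a₁
r^7 = 262144/16 = 16384
r = 16384^(1/7)
= 4

r = 4


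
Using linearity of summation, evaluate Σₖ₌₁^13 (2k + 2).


Σ(2k+2) = 2·Σk + 2·n
= 2·91 + 2·13
= 182 + 26 = 208

Σ = 208


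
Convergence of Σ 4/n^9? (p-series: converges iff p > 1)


p-series test: Σ c/n^p converges if p > 1, diverges if p ≤ 1 (constant c > 0 doesn't affect convergence).
p = 9
9 > 1 → CONVERGES

Converges (p = 9 > 1)


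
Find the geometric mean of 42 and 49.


GM = √(42×49) = √2058 = 45.3652

GM = 45.3652


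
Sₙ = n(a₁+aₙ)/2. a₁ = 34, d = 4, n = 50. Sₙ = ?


aₙ = 34 + (50-1)×4 = 230
Sₙ = n(a₁+aₙ)/2 = 50×(34+230)/2
= 50×264/2 = 6600

S_50 = 6600


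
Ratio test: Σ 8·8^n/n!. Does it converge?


aₙ = 8·8^n/n!
a_{n+1}/aₙ = 8^(n+1)/(n+1)! × n!/8^n  (constant 8 cancels)
= 8/(n+1)
L = lim(n→∞) 8/(n+1) = 0
L < 1 → series CONVERGES

Converges (ratio test: L = 0 < 1)


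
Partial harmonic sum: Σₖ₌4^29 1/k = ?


Σₖ₌4^29 1/k = 1/4 + 1/5 + 1/6 + ... + 1/29
= 4957048979587/2329089562800
≈ 2.1283

Sum = 4957048979587/2329089562800 ≈ 2.1283


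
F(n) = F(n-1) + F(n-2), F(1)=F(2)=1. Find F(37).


Fibonacci sequence: 1, 1, 2, 3, 5, 8, 13, 21, 34, 55, 89, ...
F(37) = 24157817

F(37) = 24157817


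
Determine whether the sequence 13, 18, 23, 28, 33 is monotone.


Differences: 5, 5, 5, 5
All differences > 0 → strictly INCREASING

Monotonically increasing


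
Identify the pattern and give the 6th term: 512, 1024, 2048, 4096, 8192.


Pattern: powers of 2: 2ⁿ
Terms: 512, 1024, 2048, 4096, 8192
Next term = 16384

Next term = 16384


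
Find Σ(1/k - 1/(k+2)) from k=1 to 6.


Telescoping with gap 2: two head and two tail terms survive.
= (1 + 1/2) - (1/7 + 1/8)
= 3/2 - 1/7 - 1/8 = 69/56

Sum = 69/56


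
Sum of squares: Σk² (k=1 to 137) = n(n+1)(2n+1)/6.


n = 137
n(n+1)(2n+1)/6 = 137×138×275/6
= 5199150/6 = 866525

Σk² = 866525


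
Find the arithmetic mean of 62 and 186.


AM = (62 + 186)/2 = 248/2 = 124

AM = 124


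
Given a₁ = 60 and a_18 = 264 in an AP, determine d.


d = (aₙ - a₁)/(n-1)
= (264 - 60)/(18-1)
= 204/17 = 12

d = 12


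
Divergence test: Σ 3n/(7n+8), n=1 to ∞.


lim(n→∞) 3n/(7n+8) = 3/7 = 3/7  (divide numerator and denominator by n)
lim aₙ = 3/7 ≠ 0 → series DIVERGES

Diverges (lim aₙ = 3/7 ≠ 0)


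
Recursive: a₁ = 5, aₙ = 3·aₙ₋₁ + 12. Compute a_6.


Computing step by step:
a_1 = 5
a_2 = 27
a_3 = 93
a_4 = 291
a_5 = 885
a_6 = 2667


a_6 = 2667


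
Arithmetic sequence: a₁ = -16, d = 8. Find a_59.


aₙ = a₁ + (n-1)d
= -16 + (59-1)×8
= -16 + 464
= 448

a_59 = 448


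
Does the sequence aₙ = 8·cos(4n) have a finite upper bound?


For all n, -1 ≤ cos(4n) ≤ 1, so -8 ≤ 8·cos(4n) ≤ 8
Lower bound: -8, Upper bound: 8
The sequence IS bounded

Bounded (-8 ≤ aₙ ≤ 8)


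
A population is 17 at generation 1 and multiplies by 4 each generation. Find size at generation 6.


aₙ = a₁·r^(n-1)
= 17×4^5
= 17×1024
= 17408

a_6 = 17408


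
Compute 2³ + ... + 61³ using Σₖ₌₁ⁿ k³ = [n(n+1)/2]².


Σₖ₌2^61 k³ = [61·62/2]² − [1·2/2]²
= 3575881 − 1 = 3575880

Σk³ = 3575880


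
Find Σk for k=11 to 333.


Σₖ₌11^333 k = Σₖ₌₁^333 k − Σₖ₌₁^10 k
= 333·334/2 − 10·11/2
= 55611 − 55 = 55556

Σk = 55556


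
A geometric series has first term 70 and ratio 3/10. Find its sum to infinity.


S∞ = a₁/(1-r) = 70/(1 - 3/10)
= 70/(7/10)
= 100

S∞ = 100


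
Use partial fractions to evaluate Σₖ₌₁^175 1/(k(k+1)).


1/(k(k+1)) = 1/k - 1/(k+1) (partial fractions)
Telescoping: Σ = 1 - 1/176 = 175/176

Sum = 175/176


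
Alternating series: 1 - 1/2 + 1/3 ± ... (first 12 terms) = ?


S = 1 - 1/2 + 1/3 - 1/4 + 1/5 - 1/6 + 1/7 - 1/8 ± ...
= 0.6532
(Full series converges to +ln(2) ≈ +0.6931)

S_12 = 0.6532


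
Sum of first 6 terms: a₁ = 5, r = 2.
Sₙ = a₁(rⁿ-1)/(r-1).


Sₙ = 5×(2^6 - 1)/(2 - 1)
= 5×(64 - 1)/1
= 5×63/1
= 315

S_6 = 315


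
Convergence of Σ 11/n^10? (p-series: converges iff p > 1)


p-series test: Σ c/n^p converges if p > 1, diverges if p ≤ 1 (constant c > 0 doesn't affect convergence).
p = 10
10 > 1 → CONVERGES

Converges (p = 10 > 1)


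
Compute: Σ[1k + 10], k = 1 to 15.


Σ(1k+10) = 1·Σk + 10·n
= 1·120 + 10·15
= 120 + 150 = 270

Σ = 270


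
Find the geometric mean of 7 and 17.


GM = √(7×17) = √119 = 10.9087

GM = 10.9087


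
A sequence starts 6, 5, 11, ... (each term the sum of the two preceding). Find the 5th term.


Computing iteratively: 6, 5, 11, 16, 27
a_5 = 27

a_5 = 27


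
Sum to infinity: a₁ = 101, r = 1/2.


S∞ = a₁/(1-r) = 101/(1 - 1/2)
= 101/(1/2)
= 202

S∞ = 202


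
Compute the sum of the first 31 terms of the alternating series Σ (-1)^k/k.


S = -1 + 1/2 - 1/3 + 1/4 - 1/5 + 1/6 - 1/7 + 1/8 ± ...
= -0.709
(Full series converges to -ln(2) ≈ -0.6931)

S_31 = -0.709


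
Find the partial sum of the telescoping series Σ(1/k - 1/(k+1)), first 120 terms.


Telescoping: adjacent terms cancel.
= 1/1 - 1/121
= 1 - 1/121 = 120/121

Sum = 120/121


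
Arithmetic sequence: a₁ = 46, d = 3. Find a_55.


aₙ = a₁ + (n-1)d
= 46 + (55-1)×3
= 46 + 162
= 208

a_55 = 208


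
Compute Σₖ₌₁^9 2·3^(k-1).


Sₙ = 2×(3^9 - 1)/(3 - 1)
= 2×(19683 - 1)/2
= 2×19682/2
= 19682

S_9 = 19682


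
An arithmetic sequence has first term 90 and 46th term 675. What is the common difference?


d = (aₙ - a₁)/(n-1)
= (675 - 90)/(46-1)
= 585/45 = 13

d = 13


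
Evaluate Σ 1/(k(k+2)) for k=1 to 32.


1/(k(k+2)) = (1/2)·(1/k - 1/(k+2)) (partial fractions)
Telescoping: Σ = (1/2)·(1 + 1/2 - 1/33 - 1/34) = 404/561

Sum = 404/561


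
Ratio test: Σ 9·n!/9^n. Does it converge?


aₙ = 9·n!/9^n
a_{n+1}/aₙ = (n+1)!/9^(n+1) × 9^n/n!  (constant 9 cancels)
= (n+1)/9
L = lim(n→∞) (n+1)/9 = ∞
L > 1 → series DIVERGES

Diverges (ratio test: L = ∞ > 1)


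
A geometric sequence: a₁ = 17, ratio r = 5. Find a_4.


aₙ = a₁·r^(n-1)
= 17×5^3
= 17×125
= 2125

a_4 = 2125


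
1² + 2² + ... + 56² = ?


n = 56
n(n+1)(2n+1)/6 = 56×57×113/6
= 360696/6 = 60116

Σk² = 60116


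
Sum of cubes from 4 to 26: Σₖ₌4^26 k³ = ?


Σₖ₌4^26 k³ = [26·27/2]² − [3·4/2]²
= 123201 − 36 = 123165

Σk³ = 123165


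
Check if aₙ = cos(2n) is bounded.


For all n, -1 ≤ cos(2n) ≤ 1, so -1 ≤ cos(2n) ≤ 1
Lower bound: -1, Upper bound: 1
The sequence IS bounded

Bounded (-1 ≤ aₙ ≤ 1)


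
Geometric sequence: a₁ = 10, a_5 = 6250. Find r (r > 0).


r^(n-1) = aₙ/a₁
r^4 = 6250/10 = 625
r = 625^(1/4)
= ±5; taking r > 0 gives r = 5

r = 5


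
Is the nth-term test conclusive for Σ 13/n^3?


lim(n→∞) 13/n^3 = 0
lim aₙ = 0 → nth-term test is INCONCLUSIVE
(Need other tests; this is actually a convergent p-series with p=3 > 1)

Inconclusive (lim aₙ = 0; need another test)


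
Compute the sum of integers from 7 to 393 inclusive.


Σₖ₌7^393 k = Σₖ₌₁^393 k − Σₖ₌₁^6 k
= 393·394/2 − 6·7/2
= 77421 − 21 = 77400

Σk = 77400


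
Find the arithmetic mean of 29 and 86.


AM = (29 + 86)/2 = 115/2 = 57.5

AM = 57.5


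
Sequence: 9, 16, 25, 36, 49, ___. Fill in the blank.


Pattern: perfect squares: n²
Terms: 9, 16, 25, 36, 49
Next term = 64

Next term = 64


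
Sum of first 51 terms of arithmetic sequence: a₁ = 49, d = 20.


aₙ = 49 + (51-1)×20 = 1049
Sₙ = n(a₁+aₙ)/2 = 51×(49+1049)/2
= 51×1098/2 = 27999

S_51 = 27999


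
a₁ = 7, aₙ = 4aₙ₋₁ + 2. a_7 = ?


Computing step by step:
a_1 = 7
a_2 = 30
a_3 = 122
a_4 = 490
a_5 = 1962
a_6 = 7850
a_7 = 31402


a_7 = 31402


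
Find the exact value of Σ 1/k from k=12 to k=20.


Σₖ₌12^20 1/k = 1/12 + 1/13 + 1/14 + 1/15 + 1/16 + 1/17 + 1/18 + 1/19 + 1/20
= 12229277/21162960
≈ 0.5779

Sum = 12229277/21162960 ≈ 0.5779


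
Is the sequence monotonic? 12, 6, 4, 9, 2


Differences: -6, -2, 5, -7
Difference at position 3 is +5 (> 0) but position 1 is -6 (< 0) — sequence both rises and falls
→ NOT monotonic

Not monotonic


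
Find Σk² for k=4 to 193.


Σₖ₌4^193 k² = Σₖ₌₁^193 k² − Σₖ₌₁^3 k²
= 193·194·387/6 − 3·4·7/6
= 2415009 − 14 = 2414995

Σk² = 2414995


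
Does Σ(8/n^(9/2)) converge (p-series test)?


p-series test: Σ c/n^p converges if p > 1, diverges if p ≤ 1 (constant c > 0 doesn't affect convergence).
p = 9/2
9/2 > 1 → CONVERGES

Converges (p = 9/2 > 1)


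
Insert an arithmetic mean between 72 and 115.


AM = (72 + 115)/2 = 187/2 = 93.5

AM = 93.5


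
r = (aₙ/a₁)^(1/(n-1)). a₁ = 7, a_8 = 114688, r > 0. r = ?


r^(n-1) = aₙ/a₁
r^7 = 114688/7 = 16384
r = 16384^(1/7)
= 4

r = 4


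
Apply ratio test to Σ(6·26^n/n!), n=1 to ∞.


aₙ = 6·26^n/n!
a_{n+1}/aₙ = 26^(n+1)/(n+1)! × n!/26^n  (constant 6 cancels)
= 26/(n+1)
L = lim(n→∞) 26/(n+1) = 0
L < 1 → series CONVERGES

Converges (ratio test: L = 0 < 1)


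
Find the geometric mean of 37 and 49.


GM = √(37×49) = √1813 = 42.5793

GM = 42.5793


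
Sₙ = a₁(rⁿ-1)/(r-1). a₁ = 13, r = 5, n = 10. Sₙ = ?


Sₙ = 13×(5^10 - 1)/(5 - 1)
= 13×(9765625 - 1)/4
= 13×9765624/4
= 31738278

S_10 = 31738278


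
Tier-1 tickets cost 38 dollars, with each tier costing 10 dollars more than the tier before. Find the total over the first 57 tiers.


aₙ = 38 + (57-1)×10 = 598
Sₙ = n(a₁+aₙ)/2 = 57×(38+598)/2
= 57×636/2 = 18126

S_57 = 18126


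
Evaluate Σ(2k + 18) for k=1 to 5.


Σ(2k+18) = 2·Σk + 18·n
= 2·15 + 18·5
= 30 + 90 = 120

Σ = 120


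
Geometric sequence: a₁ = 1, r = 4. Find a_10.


aₙ = a₁·r^(n-1)
= 1×4^9
= 1×262144
= 262144

a_10 = 262144


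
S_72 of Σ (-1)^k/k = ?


S = -1 + 1/2 - 1/3 + 1/4 - 1/5 + 1/6 - 1/7 + 1/8 ± ...
= -0.6863
(Full series converges to -ln(2) ≈ -0.6931)

S_72 = -0.6863


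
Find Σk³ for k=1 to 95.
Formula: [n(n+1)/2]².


n(n+1)/2 = 95×96/2 = 4560
Σk³ = 4560² = 20793600

Σk³ = 20793600


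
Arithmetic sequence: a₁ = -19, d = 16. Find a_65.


aₙ = a₁ + (n-1)d
= -19 + (65-1)×16
= -19 + 1024
= 1005

a_65 = 1005


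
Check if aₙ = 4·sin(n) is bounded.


For all n, -1 ≤ sin(n) ≤ 1, so -4 ≤ 4·sin(n) ≤ 4
Lower bound: -4, Upper bound: 4
The sequence IS bounded

Bounded (-4 ≤ aₙ ≤ 4)


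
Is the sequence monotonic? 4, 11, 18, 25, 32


Differences: 7, 7, 7, 7
All differences > 0 → strictly INCREASING

Monotonically increasing


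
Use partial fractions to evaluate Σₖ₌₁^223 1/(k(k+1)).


1/(k(k+1)) = 1/k - 1/(k+1) (partial fractions)
Telescoping: Σ = 1 - 1/224 = 223/224

Sum = 223/224


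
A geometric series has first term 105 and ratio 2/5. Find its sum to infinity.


S∞ = a₁/(1-r) = 105/(1 - 2/5)
= 105/(3/5)
= 175

S∞ = 175


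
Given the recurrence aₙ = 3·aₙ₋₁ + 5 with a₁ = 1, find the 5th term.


Computing step by step:
a_1 = 1
a_2 = 8
a_3 = 29
a_4 = 92
a_5 = 281


a_5 = 281


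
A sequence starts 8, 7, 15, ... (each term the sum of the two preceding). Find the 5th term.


Computing iteratively: 8, 7, 15, 22, 37
a_5 = 37

a_5 = 37


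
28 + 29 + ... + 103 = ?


Σₖ₌28^103 k = Σₖ₌₁^103 k − Σₖ₌₁^27 k
= 103·104/2 − 27·28/2
= 5356 − 378 = 4978

Σk = 4978


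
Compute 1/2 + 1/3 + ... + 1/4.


Σₖ₌2^4 1/k = 1/2 + 1/3 + 1/4
= 13/12
≈ 1.0833

Sum = 13/12 ≈ 1.0833


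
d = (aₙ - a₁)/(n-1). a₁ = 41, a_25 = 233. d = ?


d = (aₙ - a₁)/(n-1)
= (233 - 41)/(25-1)
= 192/24 = 8

d = 8


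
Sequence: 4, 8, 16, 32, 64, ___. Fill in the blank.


Pattern: powers of 2: 2ⁿ
Terms: 4, 8, 16, 32, 64
Next term = 128

Next term = 128


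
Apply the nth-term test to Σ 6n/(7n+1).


lim(n→∞) 6n/(7n+1) = 6/7 = 6/7  (divide numerator and denominator by n)
lim aₙ = 6/7 ≠ 0 → series DIVERGES

Diverges (lim aₙ = 6/7 ≠ 0)


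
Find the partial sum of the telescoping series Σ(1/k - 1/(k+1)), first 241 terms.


Telescoping: adjacent terms cancel.
= 1/1 - 1/242
= 1 - 1/242 = 241/242

Sum = 241/242


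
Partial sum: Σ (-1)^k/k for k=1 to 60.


S = -1 + 1/2 - 1/3 + 1/4 - 1/5 + 1/6 - 1/7 + 1/8 ± ...
= -0.6849
(Full series converges to -ln(2) ≈ -0.6931)

S_60 = -0.6849


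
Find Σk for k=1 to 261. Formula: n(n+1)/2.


n(n+1)/2 = 261×262/2 = 68382/2 = 34191

Σk = 34191


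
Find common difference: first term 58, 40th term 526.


d = (aₙ - a₁)/(n-1)
= (526 - 58)/(40-1)
= 468/39 = 12

d = 12


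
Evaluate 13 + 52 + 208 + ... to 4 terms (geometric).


Sₙ = 13×(4^4 - 1)/(4 - 1)
= 13×(256 - 1)/3
= 13×255/3
= 1105

S_4 = 1105


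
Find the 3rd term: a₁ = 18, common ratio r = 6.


aₙ = a₁·r^(n-1)
= 18×6^2
= 18×36
= 648

a_3 = 648


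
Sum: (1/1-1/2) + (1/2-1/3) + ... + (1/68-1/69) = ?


Telescoping: adjacent terms cancel.
= 1/1 - 1/69
= 1 - 1/69 = 68/69

Sum = 68/69


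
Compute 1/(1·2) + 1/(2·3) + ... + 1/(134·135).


1/(k(k+1)) = 1/k - 1/(k+1) (partial fractions)
Telescoping: Σ = 1 - 1/135 = 134/135

Sum = 134/135


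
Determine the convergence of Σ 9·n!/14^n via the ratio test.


aₙ = 9·n!/14^n
a_{n+1}/aₙ = (n+1)!/14^(n+1) × 14^n/n!  (constant 9 cancels)
= (n+1)/14
L = lim(n→∞) (n+1)/14 = ∞
L > 1 → series DIVERGES

Diverges (ratio test: L = ∞ > 1)


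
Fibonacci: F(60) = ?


Fibonacci sequence: 1, 1, 2, 3, 5, 8, 13, 21, 34, 55, 89, ...
F(60) = 1548008755920

F(60) = 1548008755920


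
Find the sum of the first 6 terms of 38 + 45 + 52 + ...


aₙ = 38 + (6-1)×7 = 73
Sₙ = n(a₁+aₙ)/2 = 6×(38+73)/2
= 6×111/2 = 333

S_6 = 333


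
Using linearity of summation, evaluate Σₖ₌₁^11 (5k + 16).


Σ(5k+16) = 5·Σk + 16·n
= 5·66 + 16·11
= 330 + 176 = 506

Σ = 506


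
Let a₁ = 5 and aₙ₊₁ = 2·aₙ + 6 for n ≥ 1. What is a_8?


Computing step by step:
a_1 = 5
a_2 = 16
a_3 = 38
a_4 = 82
a_5 = 170
a_6 = 346
a_7 = 698
a_8 = 1402


a_8 = 1402


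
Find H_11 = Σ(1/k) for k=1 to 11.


H_11 = 1/1 + 1/2 + 1/3 + ... + 1/11
= 83711/27720
≈ 3.0199

H_11 = 83711/27720 ≈ 3.0199


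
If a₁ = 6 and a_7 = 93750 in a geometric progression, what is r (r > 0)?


r^(n-1) = aₙ/a₁
r^6 = 93750/6 = 15625
r = 15625^(1/6)
= ±5; taking r > 0 gives r = 5

r = 5


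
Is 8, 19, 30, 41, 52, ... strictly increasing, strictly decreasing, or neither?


Differences: 11, 11, 11, 11
All differences > 0 → strictly INCREASING

Monotonically increasing


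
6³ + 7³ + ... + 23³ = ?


Σₖ₌6^23 k³ = [23·24/2]² − [5·6/2]²
= 76176 − 225 = 75951

Σk³ = 75951


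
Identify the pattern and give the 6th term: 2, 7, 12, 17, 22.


Pattern: arithmetic (d=5)
Terms: 2, 7, 12, 17, 22
Next term = 27

Next term = 27


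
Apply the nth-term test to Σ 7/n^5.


lim(n→∞) 7/n^5 = 0
lim aₙ = 0 → nth-term test is INCONCLUSIVE
(Need other tests; this is actually a convergent p-series with p=5 > 1)

Inconclusive (lim aₙ = 0; need another test)


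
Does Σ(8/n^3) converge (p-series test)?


p-series test: Σ c/n^p converges if p > 1, diverges if p ≤ 1 (constant c > 0 doesn't affect convergence).
p = 3
3 > 1 → CONVERGES

Converges (p = 3 > 1)


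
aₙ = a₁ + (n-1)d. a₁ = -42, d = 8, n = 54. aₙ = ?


aₙ = a₁ + (n-1)d
= -42 + (54-1)×8
= -42 + 424
= 382

a_54 = 382


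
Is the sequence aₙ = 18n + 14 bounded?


aₙ = 18n + 14 → as n→∞, aₙ→∞
No finite upper bound exists
The sequence is UNBOUNDED

Unbounded (aₙ → ∞ as n → ∞)


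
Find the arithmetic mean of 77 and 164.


AM = (77 + 164)/2 = 241/2 = 120.5

AM = 120.5


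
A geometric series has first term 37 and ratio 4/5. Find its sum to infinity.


S∞ = a₁/(1-r) = 37/(1 - 4/5)
= 37/(1/5)
= 185

S∞ = 185


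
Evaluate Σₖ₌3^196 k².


Σₖ₌3^196 k² = Σₖ₌₁^196 k² − Σₖ₌₁^2 k²
= 196·197·393/6 − 2·3·5/6
= 2529086 − 5 = 2529081

Σk² = 2529081


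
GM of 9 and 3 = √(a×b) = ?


GM = √(9×3) = √27 = 5.1962

GM = 5.1962


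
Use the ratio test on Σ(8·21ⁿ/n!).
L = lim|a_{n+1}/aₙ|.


aₙ = 8·21^n/n!
a_{n+1}/aₙ = 21^(n+1)/(n+1)! × n!/21^n  (constant 8 cancels)
= 21/(n+1)
L = lim(n→∞) 21/(n+1) = 0
L < 1 → series CONVERGES

Converges (ratio test: L = 0 < 1)


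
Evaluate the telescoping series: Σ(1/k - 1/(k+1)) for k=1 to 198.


Telescoping: adjacent terms cancel.
= 1/1 - 1/199
= 1 - 1/199 = 198/199

Sum = 198/199


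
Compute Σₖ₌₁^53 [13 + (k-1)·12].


aₙ = 13 + (53-1)×12 = 637
Sₙ = n(a₁+aₙ)/2 = 53×(13+637)/2
= 53×650/2 = 17225

S_53 = 17225


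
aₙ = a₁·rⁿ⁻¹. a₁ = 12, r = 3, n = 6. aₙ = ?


aₙ = a₁·r^(n-1)
= 12×3^5
= 12×243
= 2916

a_6 = 2916


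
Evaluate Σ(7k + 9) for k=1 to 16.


Σ(7k+9) = 7·Σk + 9·n
= 7·136 + 9·16
= 952 + 144 = 1096

Σ = 1096


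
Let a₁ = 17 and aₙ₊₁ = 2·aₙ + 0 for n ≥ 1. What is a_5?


Computing step by step:
a_1 = 17
a_2 = 34
a_3 = 68
a_4 = 136
a_5 = 272


a_5 = 272


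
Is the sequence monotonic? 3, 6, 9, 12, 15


Differences: 3, 3, 3, 3
All differences > 0 → strictly INCREASING

Monotonically increasing


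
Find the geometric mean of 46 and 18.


GM = √(46×18) = √828 = 28.775

GM = 28.775


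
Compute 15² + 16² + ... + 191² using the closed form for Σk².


Σₖ₌15^191 k² = Σₖ₌₁^191 k² − Σₖ₌₁^14 k²
= 191·192·383/6 − 14·15·29/6
= 2340896 − 1015 = 2339881

Σk² = 2339881


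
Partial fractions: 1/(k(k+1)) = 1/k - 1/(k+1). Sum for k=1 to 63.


1/(k(k+1)) = 1/k - 1/(k+1) (partial fractions)
Telescoping: Σ = 1 - 1/64 = 63/64

Sum = 63/64


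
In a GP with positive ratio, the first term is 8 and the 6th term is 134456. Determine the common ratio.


r^(n-1) = aₙ/a₁
r^5 = 134456/8 = 16807
r = 16807^(1/5)
= 7

r = 7


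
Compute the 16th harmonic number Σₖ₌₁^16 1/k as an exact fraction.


H_16 = 1/1 + 1/2 + 1/3 + ... + 1/16
= 2436559/720720
≈ 3.3807

H_16 = 2436559/720720 ≈ 3.3807


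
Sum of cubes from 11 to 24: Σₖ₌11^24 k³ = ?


Σₖ₌11^24 k³ = [24·25/2]² − [10·11/2]²
= 90000 − 3025 = 86975

Σk³ = 86975


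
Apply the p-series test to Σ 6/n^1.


p-series test: Σ c/n^p converges if p > 1, diverges if p ≤ 1 (constant c > 0 doesn't affect convergence).
p = 1
1 ≤ 1 → DIVERGES

Diverges (p = 1 ≤ 1)


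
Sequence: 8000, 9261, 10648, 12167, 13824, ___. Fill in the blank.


Pattern: perfect cubes: n³
Terms: 8000, 9261, 10648, 12167, 13824
Next term = 15625

Next term = 15625


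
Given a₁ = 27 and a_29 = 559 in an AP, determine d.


d = (aₙ - a₁)/(n-1)
= (559 - 27)/(29-1)
= 532/28 = 19

d = 19


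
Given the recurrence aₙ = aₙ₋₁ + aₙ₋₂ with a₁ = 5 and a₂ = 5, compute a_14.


Computing iteratively: 5, 5, 10, 15, 25, 40, 65, 105, 170, 275, 445, 720, ...
a_14 = 1885

a_14 = 1885


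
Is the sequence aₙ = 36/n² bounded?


a₁ = 36, a₂ = 36/4, a₃ = 36/9, ...
0 < aₙ ≤ 36 for all n ≥ 1
The sequence IS bounded

Bounded (0 < aₙ ≤ 36)


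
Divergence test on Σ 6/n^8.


lim(n→∞) 6/n^8 = 0
lim aₙ = 0 → nth-term test is INCONCLUSIVE
(Need other tests; this is actually a convergent p-series with p=8 > 1)

Inconclusive (lim aₙ = 0; need another test)


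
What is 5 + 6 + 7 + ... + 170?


Σₖ₌5^170 k = Σₖ₌₁^170 k − Σₖ₌₁^4 k
= 170·171/2 − 4·5/2
= 14535 − 10 = 14525

Σk = 14525


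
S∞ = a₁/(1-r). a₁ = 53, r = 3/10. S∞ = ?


S∞ = a₁/(1-r) = 53/(1 - 3/10)
= 53/(7/10)
= 530/7

S∞ = 530/7


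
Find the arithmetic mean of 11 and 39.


AM = (11 + 39)/2 = 50/2 = 25

AM = 25


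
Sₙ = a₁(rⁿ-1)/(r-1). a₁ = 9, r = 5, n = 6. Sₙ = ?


Sₙ = 9×(5^6 - 1)/(5 - 1)
= 9×(15625 - 1)/4
= 9×15624/4
= 35154

S_6 = 35154


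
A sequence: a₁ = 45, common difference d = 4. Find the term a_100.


aₙ = a₁ + (n-1)d
= 45 + (100-1)×4
= 45 + 396
= 441

a_100 = 441


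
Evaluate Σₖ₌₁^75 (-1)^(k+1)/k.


S = 1 - 1/2 + 1/3 - 1/4 + 1/5 - 1/6 + 1/7 - 1/8 ± ...
= 0.6998
(Full series converges to +ln(2) ≈ +0.6931)

S_75 = 0.6998


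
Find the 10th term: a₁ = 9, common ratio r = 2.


aₙ = a₁·r^(n-1)
= 9×2^9
= 9×512
= 4608

a_10 = 4608


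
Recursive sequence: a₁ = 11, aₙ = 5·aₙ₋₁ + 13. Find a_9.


Computing step by step:
a_1 = 11
a_2 = 68
a_3 = 353
a_4 = 1778
a_5 = 8903
a_6 = 44528
a_7 = 222653
a_8 = 1113278
a_9 = 5566403


a_9 = 5566403


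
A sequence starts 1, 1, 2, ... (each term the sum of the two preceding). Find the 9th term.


Computing iteratively: 1, 1, 2, 3, 5, 8, 13, 21, 34
a_9 = 34

a_9 = 34


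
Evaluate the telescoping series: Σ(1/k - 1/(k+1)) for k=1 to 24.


Telescoping: adjacent terms cancel.
= 1/1 - 1/25
= 1 - 1/25 = 24/25

Sum = 24/25


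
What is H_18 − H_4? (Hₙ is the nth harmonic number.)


Σₖ₌5^18 1/k = 1/5 + 1/6 + 1/7 + ... + 1/18
= 5765801/4084080
≈ 1.4118

Sum = 5765801/4084080 ≈ 1.4118


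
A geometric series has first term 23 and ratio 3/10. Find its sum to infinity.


S∞ = a₁/(1-r) = 23/(1 - 3/10)
= 23/(7/10)
= 230/7

S∞ = 230/7


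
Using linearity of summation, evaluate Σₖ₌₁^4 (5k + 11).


Σ(5k+11) = 5·Σk + 11·n
= 5·10 + 11·4
= 50 + 44 = 94

Σ = 94


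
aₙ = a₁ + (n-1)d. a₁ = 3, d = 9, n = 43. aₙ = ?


aₙ = a₁ + (n-1)d
= 3 + (43-1)×9
= 3 + 378
= 381

a_43 = 381


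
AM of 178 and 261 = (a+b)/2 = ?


AM = (178 + 261)/2 = 439/2 = 219.5

AM = 219.5


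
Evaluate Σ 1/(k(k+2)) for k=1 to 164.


1/(k(k+2)) = (1/2)·(1/k - 1/(k+2)) (partial fractions)
Telescoping: Σ = (1/2)·(1 + 1/2 - 1/165 - 1/166) = 20377/27390

Sum = 20377/27390


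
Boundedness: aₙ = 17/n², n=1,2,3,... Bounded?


a₁ = 17, a₂ = 17/4, a₃ = 17/9, ...
0 < aₙ ≤ 17 for all n ≥ 1
The sequence IS bounded

Bounded (0 < aₙ ≤ 17)


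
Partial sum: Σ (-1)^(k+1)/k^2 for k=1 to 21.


S = 1 - 1/4 + 1/9 - 1/16 + 1/25 - 1/36 + 1/49 - 1/64 ± ...
= 0.8235
(Full series converges to +π²/12 ≈ +0.8225)

S_21 = 0.8235


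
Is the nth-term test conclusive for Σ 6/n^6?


lim(n→∞) 6/n^6 = 0
lim aₙ = 0 → nth-term test is INCONCLUSIVE
(Need other tests; this is actually a convergent p-series with p=6 > 1)

Inconclusive (lim aₙ = 0; need another test)


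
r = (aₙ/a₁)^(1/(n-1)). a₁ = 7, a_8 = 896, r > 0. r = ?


r^(n-1) = aₙ/a₁
r^7 = 896/7 = 128
r = 128^(1/7)
= 2

r = 2


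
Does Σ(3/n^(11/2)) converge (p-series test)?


p-series test: Σ c/n^p converges if p > 1, diverges if p ≤ 1 (constant c > 0 doesn't affect convergence).
p = 11/2
11/2 > 1 → CONVERGES

Converges (p = 11/2 > 1)


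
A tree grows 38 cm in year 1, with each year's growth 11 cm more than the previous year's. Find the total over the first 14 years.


aₙ = 38 + (14-1)×11 = 181
Sₙ = n(a₁+aₙ)/2 = 14×(38+181)/2
= 14×219/2 = 1533

S_14 = 1533


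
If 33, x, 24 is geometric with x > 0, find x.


GM = √(33×24) = √792 = 28.1425

GM = 28.1425


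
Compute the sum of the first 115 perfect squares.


n = 115
n(n+1)(2n+1)/6 = 115×116×231/6
= 3081540/6 = 513590

Σk² = 513590


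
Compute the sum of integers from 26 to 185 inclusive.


Σₖ₌26^185 k = Σₖ₌₁^185 k − Σₖ₌₁^25 k
= 185·186/2 − 25·26/2
= 17205 − 325 = 16880

Σk = 16880


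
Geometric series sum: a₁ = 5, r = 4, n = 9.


Sₙ = 5×(4^9 - 1)/(4 - 1)
= 5×(262144 - 1)/3
= 5×262143/3
= 436905

S_9 = 436905


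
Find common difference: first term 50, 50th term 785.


d = (aₙ - a₁)/(n-1)
= (785 - 50)/(50-1)
= 735/49 = 15

d = 15


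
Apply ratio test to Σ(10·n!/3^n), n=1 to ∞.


aₙ = 10·n!/3^n
a_{n+1}/aₙ = (n+1)!/3^(n+1) × 3^n/n!  (constant 10 cancels)
= (n+1)/3
L = lim(n→∞) (n+1)/3 = ∞
L > 1 → series DIVERGES

Diverges (ratio test: L = ∞ > 1)


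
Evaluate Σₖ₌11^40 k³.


Σₖ₌11^40 k³ = [40·41/2]² − [10·11/2]²
= 672400 − 3025 = 669375

Σk³ = 669375


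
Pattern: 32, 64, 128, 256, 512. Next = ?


Pattern: powers of 2: 2ⁿ
Terms: 32, 64, 128, 256, 512
Next term = 1024

Next term = 1024


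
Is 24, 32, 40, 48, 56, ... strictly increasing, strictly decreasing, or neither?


Differences: 8, 8, 8, 8
All differences > 0 → strictly INCREASING

Monotonically increasing


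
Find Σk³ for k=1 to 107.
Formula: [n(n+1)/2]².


n(n+1)/2 = 107×108/2 = 5778
Σk³ = 5778² = 33385284

Σk³ = 33385284


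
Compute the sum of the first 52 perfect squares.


n = 52
n(n+1)(2n+1)/6 = 52×53×105/6
= 289380/6 = 48230

Σk² = 48230


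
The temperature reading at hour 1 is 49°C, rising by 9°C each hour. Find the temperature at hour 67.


aₙ = a₁ + (n-1)d
= 49 + (67-1)×9
= 49 + 594
= 643

a_67 = 643


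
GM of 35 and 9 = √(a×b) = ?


GM = √(35×9) = √315 = 17.7482

GM = 17.7482


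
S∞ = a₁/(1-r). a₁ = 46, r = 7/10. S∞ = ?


S∞ = a₁/(1-r) = 46/(1 - 7/10)
= 46/(3/10)
= 460/3

S∞ = 460/3


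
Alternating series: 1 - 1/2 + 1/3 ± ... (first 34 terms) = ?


S = 1 - 1/2 + 1/3 - 1/4 + 1/5 - 1/6 + 1/7 - 1/8 ± ...
= 0.6787
(Full series converges to +ln(2) ≈ +0.6931)

S_34 = 0.6787


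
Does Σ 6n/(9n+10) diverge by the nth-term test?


lim(n→∞) 6n/(9n+10) = 6/9 = 2/3  (divide numerator and denominator by n)
lim aₙ = 2/3 ≠ 0 → series DIVERGES

Diverges (lim aₙ = 2/3 ≠ 0)


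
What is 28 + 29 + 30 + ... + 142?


Σₖ₌28^142 k = Σₖ₌₁^142 k − Σₖ₌₁^27 k
= 142·143/2 − 27·28/2
= 10153 − 378 = 9775

Σk = 9775


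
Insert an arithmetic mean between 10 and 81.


AM = (10 + 81)/2 = 91/2 = 45.5

AM = 45.5


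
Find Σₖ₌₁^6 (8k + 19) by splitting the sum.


Σ(8k+19) = 8·Σk + 19·n
= 8·21 + 19·6
= 168 + 114 = 282

Σ = 282


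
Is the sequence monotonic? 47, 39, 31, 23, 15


Differences: -8, -8, -8, -8
All differences < 0 → strictly DECREASING

Monotonically decreasing


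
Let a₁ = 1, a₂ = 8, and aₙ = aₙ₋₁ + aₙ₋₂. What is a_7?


Computing iteratively: 1, 8, 9, 17, 26, 43, 69
a_7 = 69

a_7 = 69


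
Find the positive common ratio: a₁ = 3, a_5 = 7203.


r^(n-1) = aₙ/a₁
r^4 = 7203/3 = 2401
r = 2401^(1/4)
= ±7; taking r > 0 gives r = 7

r = 7


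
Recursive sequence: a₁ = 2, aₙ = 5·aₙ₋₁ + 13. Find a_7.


Computing step by step:
a_1 = 2
a_2 = 23
a_3 = 128
a_4 = 653
a_5 = 3278
a_6 = 16403
a_7 = 82028


a_7 = 82028


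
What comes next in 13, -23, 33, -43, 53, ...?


Pattern: alternating sign, magnitude arithmetic (d=10)
Terms: 13, -23, 33, -43, 53
Next term = -63

Next term = -63


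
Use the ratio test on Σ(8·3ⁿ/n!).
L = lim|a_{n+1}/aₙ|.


aₙ = 8·3^n/n!
a_{n+1}/aₙ = 3^(n+1)/(n+1)! × n!/3^n  (constant 8 cancels)
= 3/(n+1)
L = lim(n→∞) 3/(n+1) = 0
L < 1 → series CONVERGES

Converges (ratio test: L = 0 < 1)


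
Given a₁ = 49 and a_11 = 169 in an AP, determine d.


d = (aₙ - a₁)/(n-1)
= (169 - 49)/(11-1)
= 120/10 = 12

d = 12


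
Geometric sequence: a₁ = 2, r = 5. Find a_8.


aₙ = a₁·r^(n-1)
= 2×5^7
= 2×78125
= 156250

a_8 = 156250


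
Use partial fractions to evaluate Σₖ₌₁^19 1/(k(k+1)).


1/(k(k+1)) = 1/k - 1/(k+1) (partial fractions)
Telescoping: Σ = 1 - 1/20 = 19/20

Sum = 19/20


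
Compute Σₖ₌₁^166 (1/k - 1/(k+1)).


Telescoping: adjacent terms cancel.
= 1/1 - 1/167
= 1 - 1/167 = 166/167

Sum = 166/167


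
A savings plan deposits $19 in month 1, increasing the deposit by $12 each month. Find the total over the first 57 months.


aₙ = 19 + (57-1)×12 = 691
Sₙ = n(a₁+aₙ)/2 = 57×(19+691)/2
= 57×710/2 = 20235

S_57 = 20235


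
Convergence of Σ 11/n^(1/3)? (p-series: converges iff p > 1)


p-series test: Σ c/n^p converges if p > 1, diverges if p ≤ 1 (constant c > 0 doesn't affect convergence).
p = 1/3
1/3 ≤ 1 → DIVERGES

Diverges (p = 1/3 ≤ 1)


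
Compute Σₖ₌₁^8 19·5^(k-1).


Sₙ = 19×(5^8 - 1)/(5 - 1)
= 19×(390625 - 1)/4
= 19×390624/4
= 1855464

S_8 = 1855464


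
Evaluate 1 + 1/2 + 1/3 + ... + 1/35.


H_35 = 1/1 + 1/2 + 1/3 + ... + 1/35
= 54437269998109/13127595717600
≈ 4.1468

H_35 = 54437269998109/13127595717600 ≈ 4.1468


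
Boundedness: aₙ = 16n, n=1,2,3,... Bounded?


aₙ = 16n → as n→∞, aₙ→∞
No finite upper bound exists
The sequence is UNBOUNDED

Unbounded (aₙ → ∞ as n → ∞)


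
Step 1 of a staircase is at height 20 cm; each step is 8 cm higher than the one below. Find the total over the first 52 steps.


aₙ = 20 + (52-1)×8 = 428
Sₙ = n(a₁+aₙ)/2 = 52×(20+428)/2
= 52×448/2 = 11648

S_52 = 11648


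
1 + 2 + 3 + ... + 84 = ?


n(n+1)/2 = 84×85/2 = 7140/2 = 3570

Σk = 3570


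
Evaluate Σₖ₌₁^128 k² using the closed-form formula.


n = 128
n(n+1)(2n+1)/6 = 128×129×257/6
= 4243584/6 = 707264

Σk² = 707264


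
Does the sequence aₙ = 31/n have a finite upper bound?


a₁ = 31, a₂ = 31/2, a₃ = 31/3, ...
0 < aₙ ≤ 31 for all n ≥ 1
Lower bound: 0, Upper bound: 31
The sequence IS bounded

Bounded (0 < aₙ ≤ 31)
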